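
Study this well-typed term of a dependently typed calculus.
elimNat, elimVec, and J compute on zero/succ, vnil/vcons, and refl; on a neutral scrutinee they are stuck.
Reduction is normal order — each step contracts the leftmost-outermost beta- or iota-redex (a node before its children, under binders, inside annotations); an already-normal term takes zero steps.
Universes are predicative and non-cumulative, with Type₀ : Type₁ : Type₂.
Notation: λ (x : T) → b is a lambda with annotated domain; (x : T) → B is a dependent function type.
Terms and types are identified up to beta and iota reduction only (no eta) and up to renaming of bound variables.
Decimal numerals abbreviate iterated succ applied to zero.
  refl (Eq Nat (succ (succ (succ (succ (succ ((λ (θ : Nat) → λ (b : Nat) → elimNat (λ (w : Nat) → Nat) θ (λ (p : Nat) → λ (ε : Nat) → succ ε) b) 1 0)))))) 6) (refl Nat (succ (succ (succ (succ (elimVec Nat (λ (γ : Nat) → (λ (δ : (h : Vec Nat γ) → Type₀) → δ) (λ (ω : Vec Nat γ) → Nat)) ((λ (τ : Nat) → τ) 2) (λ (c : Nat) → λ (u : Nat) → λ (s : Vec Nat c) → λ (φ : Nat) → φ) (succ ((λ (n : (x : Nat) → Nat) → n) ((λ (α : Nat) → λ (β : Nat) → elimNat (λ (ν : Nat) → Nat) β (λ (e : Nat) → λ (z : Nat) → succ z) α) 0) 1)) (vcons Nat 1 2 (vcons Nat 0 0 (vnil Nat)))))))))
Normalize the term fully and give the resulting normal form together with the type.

reduced normal form:
  refl (Eq Nat 6 6) (refl Nat 6)
the term's type:
  Eq (Eq Nat 6 6) (refl Nat 6) (refl Nat 6)


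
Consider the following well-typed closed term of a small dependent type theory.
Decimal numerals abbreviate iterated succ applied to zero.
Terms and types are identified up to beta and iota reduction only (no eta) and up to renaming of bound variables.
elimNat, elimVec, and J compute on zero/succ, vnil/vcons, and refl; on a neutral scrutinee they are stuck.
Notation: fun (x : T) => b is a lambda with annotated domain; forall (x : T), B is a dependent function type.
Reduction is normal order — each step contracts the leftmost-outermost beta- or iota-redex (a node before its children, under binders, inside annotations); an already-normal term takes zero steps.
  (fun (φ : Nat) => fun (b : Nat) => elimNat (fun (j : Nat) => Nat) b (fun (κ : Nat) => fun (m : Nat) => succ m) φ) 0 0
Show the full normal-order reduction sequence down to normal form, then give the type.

normal-order reduction:
  (fun (φ : Nat) => fun (b : Nat) => elimNat (fun (j : Nat) => Nat) b (fun (κ : Nat) => fun (m : Nat) => succ m) φ) 0 0
  ~> (fun (φ : Nat) => elimNat (fun (b : Nat) => Nat) φ (fun (j : Nat) => fun (κ : Nat) => succ κ) 0) 0
  ~> elimNat (fun (φ : Nat) => Nat) 0 (fun (b : Nat) => fun (j : Nat) => succ j) 0
  ~> 0
the term's type:
  Nat


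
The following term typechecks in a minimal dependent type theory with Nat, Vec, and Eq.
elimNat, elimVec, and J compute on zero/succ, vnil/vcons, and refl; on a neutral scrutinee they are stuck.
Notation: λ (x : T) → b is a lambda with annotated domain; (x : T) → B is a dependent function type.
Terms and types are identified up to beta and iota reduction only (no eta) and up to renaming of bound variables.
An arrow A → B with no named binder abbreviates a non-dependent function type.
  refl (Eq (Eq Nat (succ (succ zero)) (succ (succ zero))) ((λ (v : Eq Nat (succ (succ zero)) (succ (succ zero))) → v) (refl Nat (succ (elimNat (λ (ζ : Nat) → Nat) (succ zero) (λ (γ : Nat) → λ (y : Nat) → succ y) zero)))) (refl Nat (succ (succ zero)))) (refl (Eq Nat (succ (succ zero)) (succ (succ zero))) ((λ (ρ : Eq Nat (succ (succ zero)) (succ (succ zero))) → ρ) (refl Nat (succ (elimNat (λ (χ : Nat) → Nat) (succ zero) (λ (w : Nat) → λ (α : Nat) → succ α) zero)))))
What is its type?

inferred type:
  Eq (Eq (Eq Nat (succ (succ zero)) (succ (succ zero))) (refl Nat (succ (succ zero))) (refl Nat (succ (succ zero)))) (refl (Eq Nat (succ (succ zero)) (succ (succ zero))) (refl Nat (succ (succ zero)))) (refl (Eq Nat (succ (succ zero)) (succ (succ zero))) (refl Nat (succ (succ zero))))


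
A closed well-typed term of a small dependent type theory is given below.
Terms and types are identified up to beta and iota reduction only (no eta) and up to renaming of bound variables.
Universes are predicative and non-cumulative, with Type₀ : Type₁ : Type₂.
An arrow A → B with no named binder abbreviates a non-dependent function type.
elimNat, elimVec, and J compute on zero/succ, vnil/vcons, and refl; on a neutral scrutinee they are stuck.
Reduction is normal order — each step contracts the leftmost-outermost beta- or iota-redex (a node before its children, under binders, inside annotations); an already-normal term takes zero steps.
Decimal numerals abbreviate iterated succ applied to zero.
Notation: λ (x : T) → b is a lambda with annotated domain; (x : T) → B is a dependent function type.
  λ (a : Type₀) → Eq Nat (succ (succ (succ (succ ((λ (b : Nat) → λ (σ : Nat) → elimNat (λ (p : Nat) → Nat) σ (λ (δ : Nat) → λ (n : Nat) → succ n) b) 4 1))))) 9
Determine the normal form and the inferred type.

resulting normal form:
  λ (a : Type₀) → Eq Nat 9 9
type:
  Type₀ → Type₀
observation: contracting a beta-redex first, the term normalizes in 15 steps.


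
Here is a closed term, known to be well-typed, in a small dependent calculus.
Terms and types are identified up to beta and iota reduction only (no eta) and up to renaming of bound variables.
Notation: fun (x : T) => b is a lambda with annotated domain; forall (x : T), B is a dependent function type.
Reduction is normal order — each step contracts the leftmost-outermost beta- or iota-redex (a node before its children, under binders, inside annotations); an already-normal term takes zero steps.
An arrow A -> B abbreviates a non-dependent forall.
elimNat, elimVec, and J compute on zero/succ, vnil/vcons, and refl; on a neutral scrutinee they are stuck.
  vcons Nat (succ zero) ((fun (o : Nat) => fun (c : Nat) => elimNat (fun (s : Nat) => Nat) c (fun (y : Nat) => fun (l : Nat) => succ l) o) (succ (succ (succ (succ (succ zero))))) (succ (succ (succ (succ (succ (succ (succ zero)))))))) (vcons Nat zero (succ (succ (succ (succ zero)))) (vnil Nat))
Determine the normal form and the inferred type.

normal form:
  vcons Nat (succ zero) (succ (succ (succ (succ (succ (succ (succ (succ (succ (succ (succ (succ zero)))))))))))) (vcons Nat zero (succ (succ (succ (succ zero)))) (vnil Nat))
type:
  Vec Nat (succ (succ zero))


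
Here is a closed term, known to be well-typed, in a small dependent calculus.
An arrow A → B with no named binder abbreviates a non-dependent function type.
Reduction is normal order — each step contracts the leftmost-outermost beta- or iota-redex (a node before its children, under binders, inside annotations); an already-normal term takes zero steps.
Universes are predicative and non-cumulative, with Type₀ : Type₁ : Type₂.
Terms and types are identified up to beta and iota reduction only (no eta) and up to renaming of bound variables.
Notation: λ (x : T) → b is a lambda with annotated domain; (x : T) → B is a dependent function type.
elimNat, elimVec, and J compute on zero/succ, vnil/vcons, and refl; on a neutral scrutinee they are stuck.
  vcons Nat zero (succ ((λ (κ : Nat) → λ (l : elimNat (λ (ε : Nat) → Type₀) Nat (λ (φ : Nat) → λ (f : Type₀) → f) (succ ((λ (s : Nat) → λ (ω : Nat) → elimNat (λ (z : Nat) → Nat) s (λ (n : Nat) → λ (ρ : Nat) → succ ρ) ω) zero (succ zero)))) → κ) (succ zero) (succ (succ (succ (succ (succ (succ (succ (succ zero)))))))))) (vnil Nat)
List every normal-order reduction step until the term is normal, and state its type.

normal-order reduction sequence:
  vcons Nat zero (succ ((λ (κ : Nat) → λ (l : elimNat (λ (ε : Nat) → Type₀) Nat (λ (φ : Nat) → λ (f : Type₀) → f) (succ ((λ (s : Nat) → λ (ω : Nat) → elimNat (λ (z : Nat) → Nat) s (λ (n : Nat) → λ (ρ : Nat) → succ ρ) ω) zero (succ zero)))) → κ) (succ zero) (succ (succ (succ (succ (succ (succ (succ (succ zero)))))))))) (vnil Nat)
  ~> vcons Nat zero (succ ((λ (κ : elimNat (λ (l : Nat) → Type₀) Nat (λ (ε : Nat) → λ (φ : Type₀) → φ) (succ ((λ (f : Nat) → λ (s : Nat) → elimNat (λ (ω : Nat) → Nat) f (λ (z : Nat) → λ (n : Nat) → succ n) s) zero (succ zero)))) → succ zero) (succ (succ (succ (succ (succ (succ (succ (succ zero)))))))))) (vnil Nat)
  ~> vcons Nat zero (succ (succ zero)) (vnil Nat)
inferred type:
  Vec Nat (succ zero)


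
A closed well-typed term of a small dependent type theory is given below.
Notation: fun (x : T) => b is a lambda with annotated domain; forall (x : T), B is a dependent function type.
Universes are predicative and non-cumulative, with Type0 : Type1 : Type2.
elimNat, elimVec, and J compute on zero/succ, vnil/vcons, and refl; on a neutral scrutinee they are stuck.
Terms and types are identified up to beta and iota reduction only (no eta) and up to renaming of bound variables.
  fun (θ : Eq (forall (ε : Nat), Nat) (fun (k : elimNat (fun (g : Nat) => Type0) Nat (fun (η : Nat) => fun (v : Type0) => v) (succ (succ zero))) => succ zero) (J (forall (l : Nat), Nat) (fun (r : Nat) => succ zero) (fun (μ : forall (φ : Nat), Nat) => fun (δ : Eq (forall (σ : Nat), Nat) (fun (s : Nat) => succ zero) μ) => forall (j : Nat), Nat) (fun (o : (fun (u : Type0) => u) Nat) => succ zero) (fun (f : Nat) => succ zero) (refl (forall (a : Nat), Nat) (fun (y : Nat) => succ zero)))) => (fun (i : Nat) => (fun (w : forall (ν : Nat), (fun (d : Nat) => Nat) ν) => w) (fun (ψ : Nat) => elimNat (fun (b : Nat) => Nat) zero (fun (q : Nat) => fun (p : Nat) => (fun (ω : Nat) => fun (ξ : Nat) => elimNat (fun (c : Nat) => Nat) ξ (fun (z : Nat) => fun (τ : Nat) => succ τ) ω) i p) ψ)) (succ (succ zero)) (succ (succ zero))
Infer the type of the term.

the term's type:
  forall (θ : Eq (forall (ε : Nat), Nat) (fun (k : Nat) => succ zero) (fun (g : Nat) => succ zero)), Nat


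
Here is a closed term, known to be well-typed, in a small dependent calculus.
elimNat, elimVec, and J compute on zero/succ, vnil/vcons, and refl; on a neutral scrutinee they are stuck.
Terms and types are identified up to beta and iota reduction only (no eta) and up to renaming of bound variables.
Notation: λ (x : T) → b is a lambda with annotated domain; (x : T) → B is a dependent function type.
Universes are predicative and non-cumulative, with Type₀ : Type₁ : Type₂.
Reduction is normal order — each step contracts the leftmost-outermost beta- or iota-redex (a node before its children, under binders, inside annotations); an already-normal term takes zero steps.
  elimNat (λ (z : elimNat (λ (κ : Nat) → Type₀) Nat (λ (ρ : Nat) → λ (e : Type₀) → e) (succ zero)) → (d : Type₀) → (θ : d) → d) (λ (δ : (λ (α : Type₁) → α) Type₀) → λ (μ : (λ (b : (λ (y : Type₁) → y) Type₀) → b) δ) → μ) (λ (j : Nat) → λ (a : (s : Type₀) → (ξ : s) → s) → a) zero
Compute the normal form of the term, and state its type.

normal form:
  λ (z : Type₀) → λ (κ : z) → κ
the term's type:
  (z : Type₀) → (κ : z) → z
observation: 3 normal-order steps separate the term from its normal form.


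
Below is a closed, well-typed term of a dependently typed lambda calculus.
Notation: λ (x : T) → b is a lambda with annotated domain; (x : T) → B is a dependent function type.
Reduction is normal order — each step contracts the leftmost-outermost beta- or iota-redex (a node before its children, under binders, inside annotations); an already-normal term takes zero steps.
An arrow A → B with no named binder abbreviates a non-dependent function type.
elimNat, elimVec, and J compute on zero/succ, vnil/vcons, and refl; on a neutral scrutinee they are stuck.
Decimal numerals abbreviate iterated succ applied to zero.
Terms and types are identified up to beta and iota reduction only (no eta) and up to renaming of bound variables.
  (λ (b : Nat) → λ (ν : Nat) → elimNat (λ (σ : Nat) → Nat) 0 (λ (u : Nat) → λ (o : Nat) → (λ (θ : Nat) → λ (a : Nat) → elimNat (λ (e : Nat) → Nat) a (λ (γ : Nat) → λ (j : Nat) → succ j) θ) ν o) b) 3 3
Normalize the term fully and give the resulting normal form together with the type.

normal form:
  9
type:
  Nat
observation: the first redex contracted is a beta-redex; the normal form is reached in 48 normal-order steps.


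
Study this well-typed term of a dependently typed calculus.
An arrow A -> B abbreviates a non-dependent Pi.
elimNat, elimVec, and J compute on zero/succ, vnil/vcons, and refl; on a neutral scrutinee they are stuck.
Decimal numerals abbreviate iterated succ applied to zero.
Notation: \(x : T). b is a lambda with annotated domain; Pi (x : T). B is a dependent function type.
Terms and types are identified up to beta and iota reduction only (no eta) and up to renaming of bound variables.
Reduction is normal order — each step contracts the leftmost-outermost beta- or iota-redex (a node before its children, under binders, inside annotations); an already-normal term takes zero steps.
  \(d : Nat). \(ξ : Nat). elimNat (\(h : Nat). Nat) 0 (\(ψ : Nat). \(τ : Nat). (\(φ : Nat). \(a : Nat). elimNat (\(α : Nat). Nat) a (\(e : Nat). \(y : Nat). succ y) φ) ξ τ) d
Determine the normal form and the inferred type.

resulting normal form:
  \(d : Nat). \(ξ : Nat). elimNat (\(h : Nat). Nat) 0 (\(ψ : Nat). \(τ : Nat). elimNat (\(φ : Nat). Nat) τ (\(a : Nat). \(α : Nat). succ α) ξ) d
type:
  Nat -> Nat -> Nat
observation: reduction starts at a beta-redex, and 2 normal-order steps reach the normal form.


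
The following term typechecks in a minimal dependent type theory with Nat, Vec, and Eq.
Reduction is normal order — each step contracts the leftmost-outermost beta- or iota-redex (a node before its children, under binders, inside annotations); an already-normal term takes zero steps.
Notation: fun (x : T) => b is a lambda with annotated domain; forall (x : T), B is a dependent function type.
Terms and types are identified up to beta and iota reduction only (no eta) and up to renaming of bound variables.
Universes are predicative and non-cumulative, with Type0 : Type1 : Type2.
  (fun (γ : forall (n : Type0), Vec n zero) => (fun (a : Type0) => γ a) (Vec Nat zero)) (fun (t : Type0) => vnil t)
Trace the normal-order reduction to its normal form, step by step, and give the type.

reduction (normal order):
  (fun (γ : forall (n : Type0), Vec n zero) => (fun (a : Type0) => γ a) (Vec Nat zero)) (fun (t : Type0) => vnil t)
  ~> (fun (γ : Type0) => (fun (n : Type0) => vnil n) γ) (Vec Nat zero)
  ~> (fun (γ : Type0) => vnil γ) (Vec Nat zero)
  ~> vnil (Vec Nat zero)
the term's type:
  Vec (Vec Nat zero) zero


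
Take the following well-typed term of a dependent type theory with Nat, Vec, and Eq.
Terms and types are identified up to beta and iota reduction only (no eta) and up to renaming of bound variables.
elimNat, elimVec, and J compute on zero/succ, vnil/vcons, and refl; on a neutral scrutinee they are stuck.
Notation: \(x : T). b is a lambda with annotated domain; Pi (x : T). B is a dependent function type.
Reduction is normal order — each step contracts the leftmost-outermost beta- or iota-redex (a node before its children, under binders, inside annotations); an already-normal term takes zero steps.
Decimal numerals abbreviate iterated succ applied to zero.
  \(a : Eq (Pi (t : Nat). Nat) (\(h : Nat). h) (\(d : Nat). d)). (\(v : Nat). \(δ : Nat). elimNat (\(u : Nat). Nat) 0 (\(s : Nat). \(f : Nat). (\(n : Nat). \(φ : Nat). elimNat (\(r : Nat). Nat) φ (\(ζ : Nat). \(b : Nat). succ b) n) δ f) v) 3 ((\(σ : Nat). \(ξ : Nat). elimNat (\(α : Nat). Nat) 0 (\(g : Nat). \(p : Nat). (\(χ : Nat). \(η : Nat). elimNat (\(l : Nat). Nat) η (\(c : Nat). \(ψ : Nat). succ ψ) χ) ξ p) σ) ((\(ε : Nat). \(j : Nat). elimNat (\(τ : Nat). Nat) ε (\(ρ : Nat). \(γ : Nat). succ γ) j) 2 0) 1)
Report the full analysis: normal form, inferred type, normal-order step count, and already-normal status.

normal form:
  \(a : Eq (Pi (t : Nat). Nat) (\(h : Nat). h) (\(d : Nat). d)). 6
type:
  Pi (a : Eq (Pi (t : Nat). Nat) (\(h : Nat). h) (\(d : Nat). d)). Nat
reduction steps (normal order): 93
already normal: no
first redex: a beta-redex


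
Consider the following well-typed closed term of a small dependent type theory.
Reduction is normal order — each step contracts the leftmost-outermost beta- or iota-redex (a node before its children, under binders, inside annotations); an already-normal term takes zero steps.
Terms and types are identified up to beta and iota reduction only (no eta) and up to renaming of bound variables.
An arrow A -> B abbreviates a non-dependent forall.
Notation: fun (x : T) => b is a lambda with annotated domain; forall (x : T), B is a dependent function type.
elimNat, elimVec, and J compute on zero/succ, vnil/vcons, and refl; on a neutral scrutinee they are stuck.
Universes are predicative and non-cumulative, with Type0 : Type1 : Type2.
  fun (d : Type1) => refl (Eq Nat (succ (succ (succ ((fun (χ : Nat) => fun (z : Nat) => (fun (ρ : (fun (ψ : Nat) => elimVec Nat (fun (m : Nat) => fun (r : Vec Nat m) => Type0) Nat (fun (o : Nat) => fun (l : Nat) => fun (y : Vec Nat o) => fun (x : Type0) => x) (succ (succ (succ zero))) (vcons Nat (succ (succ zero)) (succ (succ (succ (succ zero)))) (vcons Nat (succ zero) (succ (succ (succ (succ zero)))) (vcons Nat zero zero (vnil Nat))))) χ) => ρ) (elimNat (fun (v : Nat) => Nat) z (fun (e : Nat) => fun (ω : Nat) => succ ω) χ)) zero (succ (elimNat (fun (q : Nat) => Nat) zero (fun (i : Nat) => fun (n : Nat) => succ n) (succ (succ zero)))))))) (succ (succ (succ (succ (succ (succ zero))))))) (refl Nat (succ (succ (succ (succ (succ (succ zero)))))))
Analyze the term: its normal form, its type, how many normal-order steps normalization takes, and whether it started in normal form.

resulting normal form:
  fun (d : Type1) => refl (Eq Nat (succ (succ (succ (succ (succ (succ zero)))))) (succ (succ (succ (succ (succ (succ zero))))))) (refl Nat (succ (succ (succ (succ (succ (succ zero)))))))
type:
  Type1 -> Eq (Eq Nat (succ (succ (succ (succ (succ (succ zero)))))) (succ (succ (succ (succ (succ (succ zero))))))) (refl Nat (succ (succ (succ (succ (succ (succ zero))))))) (refl Nat (succ (succ (succ (succ (succ (succ zero)))))))
steps to reach normal form (normal order): 11
started in normal form: no
first contracted redex: a beta-redex


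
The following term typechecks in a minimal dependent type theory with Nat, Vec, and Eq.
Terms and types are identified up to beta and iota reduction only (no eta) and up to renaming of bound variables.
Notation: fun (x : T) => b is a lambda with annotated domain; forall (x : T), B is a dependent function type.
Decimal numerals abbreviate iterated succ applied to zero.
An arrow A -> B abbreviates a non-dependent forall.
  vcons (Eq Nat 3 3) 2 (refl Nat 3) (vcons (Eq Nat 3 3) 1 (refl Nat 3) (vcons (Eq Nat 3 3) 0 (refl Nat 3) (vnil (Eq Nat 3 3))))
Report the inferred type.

type:
  Vec (Eq Nat 3 3) 3


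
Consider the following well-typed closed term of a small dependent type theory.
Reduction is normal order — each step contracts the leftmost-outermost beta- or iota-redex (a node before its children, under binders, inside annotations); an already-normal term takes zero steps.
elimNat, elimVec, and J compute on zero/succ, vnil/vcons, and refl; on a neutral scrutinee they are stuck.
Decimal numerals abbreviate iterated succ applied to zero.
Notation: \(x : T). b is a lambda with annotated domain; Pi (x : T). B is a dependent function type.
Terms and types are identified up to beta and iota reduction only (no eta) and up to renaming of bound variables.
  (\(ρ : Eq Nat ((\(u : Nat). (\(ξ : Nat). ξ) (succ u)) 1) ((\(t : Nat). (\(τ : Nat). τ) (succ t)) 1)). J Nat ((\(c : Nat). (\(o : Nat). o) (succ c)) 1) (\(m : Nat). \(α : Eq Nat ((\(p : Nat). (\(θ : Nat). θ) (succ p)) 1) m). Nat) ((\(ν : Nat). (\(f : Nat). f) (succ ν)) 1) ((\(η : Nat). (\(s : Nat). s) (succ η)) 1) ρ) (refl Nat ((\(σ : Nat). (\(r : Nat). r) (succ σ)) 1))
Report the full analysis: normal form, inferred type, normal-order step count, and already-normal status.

reduced normal form:
  2
type:
  Nat
reduction steps (normal order): 4
term was already normal: no
first redex: a beta-redex


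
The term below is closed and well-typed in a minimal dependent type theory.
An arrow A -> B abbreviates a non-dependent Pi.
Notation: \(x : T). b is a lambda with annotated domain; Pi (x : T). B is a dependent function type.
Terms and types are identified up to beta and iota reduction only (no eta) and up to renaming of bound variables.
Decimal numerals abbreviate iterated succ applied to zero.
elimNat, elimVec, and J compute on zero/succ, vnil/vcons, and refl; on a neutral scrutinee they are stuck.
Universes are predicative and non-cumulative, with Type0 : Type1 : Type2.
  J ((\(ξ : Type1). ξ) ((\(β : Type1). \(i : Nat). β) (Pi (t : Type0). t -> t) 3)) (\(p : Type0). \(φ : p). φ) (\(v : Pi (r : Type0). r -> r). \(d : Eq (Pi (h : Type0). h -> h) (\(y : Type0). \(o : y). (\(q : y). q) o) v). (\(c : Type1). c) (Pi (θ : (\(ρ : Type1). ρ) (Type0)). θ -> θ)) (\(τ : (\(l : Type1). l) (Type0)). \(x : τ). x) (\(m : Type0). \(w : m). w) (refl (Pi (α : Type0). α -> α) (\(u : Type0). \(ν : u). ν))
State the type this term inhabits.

inferred type:
  Pi (ξ : Type0). ξ -> ξ


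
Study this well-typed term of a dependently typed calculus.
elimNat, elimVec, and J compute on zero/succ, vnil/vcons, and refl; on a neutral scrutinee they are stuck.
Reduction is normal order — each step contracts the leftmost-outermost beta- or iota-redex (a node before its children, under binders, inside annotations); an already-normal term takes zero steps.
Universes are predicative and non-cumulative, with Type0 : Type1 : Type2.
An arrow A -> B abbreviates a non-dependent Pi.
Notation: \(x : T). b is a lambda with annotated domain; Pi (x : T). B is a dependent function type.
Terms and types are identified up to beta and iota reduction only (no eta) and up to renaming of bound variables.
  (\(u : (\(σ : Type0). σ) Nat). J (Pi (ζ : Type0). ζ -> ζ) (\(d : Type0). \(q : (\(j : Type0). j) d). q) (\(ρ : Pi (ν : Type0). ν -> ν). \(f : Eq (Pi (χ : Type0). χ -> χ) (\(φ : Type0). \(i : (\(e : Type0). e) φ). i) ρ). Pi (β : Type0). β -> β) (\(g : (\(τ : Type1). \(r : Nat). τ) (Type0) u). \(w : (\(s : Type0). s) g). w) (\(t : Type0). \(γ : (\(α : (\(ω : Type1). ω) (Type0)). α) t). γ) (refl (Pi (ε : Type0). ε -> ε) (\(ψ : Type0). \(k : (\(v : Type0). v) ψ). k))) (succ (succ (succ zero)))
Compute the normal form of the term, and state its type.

normal form:
  \(u : Type0). \(σ : u). σ
type:
  Pi (u : Type0). u -> u


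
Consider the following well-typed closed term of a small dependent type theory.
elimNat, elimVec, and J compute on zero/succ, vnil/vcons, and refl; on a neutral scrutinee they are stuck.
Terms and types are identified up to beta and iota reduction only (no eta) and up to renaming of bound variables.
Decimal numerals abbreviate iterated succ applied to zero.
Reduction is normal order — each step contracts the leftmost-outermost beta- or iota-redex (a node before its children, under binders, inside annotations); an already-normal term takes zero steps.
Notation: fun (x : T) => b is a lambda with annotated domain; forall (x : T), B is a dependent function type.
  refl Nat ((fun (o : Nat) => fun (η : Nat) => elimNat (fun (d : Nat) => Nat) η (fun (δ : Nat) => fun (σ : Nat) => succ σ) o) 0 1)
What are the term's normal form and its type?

reduced normal form:
  refl Nat 1
inferred type:
  Eq Nat 1 1


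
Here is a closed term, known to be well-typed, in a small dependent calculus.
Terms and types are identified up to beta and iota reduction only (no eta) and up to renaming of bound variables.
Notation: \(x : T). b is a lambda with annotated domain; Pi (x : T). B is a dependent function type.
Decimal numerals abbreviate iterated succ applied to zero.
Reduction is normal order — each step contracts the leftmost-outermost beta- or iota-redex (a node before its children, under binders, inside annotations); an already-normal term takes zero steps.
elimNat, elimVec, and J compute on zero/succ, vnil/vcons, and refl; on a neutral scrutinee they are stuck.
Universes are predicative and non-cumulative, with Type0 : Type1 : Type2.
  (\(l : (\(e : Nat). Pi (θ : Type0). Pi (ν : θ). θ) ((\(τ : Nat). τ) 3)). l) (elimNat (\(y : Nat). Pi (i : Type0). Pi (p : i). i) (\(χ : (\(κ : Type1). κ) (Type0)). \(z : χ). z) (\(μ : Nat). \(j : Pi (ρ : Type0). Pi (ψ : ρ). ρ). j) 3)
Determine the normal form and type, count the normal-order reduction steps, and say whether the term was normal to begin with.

reduced normal form:
  \(l : Type0). \(e : l). e
type:
  Pi (l : Type0). Pi (e : l). l
normal-order step count: 12
term was already normal: no
first contracted redex: a beta-redex


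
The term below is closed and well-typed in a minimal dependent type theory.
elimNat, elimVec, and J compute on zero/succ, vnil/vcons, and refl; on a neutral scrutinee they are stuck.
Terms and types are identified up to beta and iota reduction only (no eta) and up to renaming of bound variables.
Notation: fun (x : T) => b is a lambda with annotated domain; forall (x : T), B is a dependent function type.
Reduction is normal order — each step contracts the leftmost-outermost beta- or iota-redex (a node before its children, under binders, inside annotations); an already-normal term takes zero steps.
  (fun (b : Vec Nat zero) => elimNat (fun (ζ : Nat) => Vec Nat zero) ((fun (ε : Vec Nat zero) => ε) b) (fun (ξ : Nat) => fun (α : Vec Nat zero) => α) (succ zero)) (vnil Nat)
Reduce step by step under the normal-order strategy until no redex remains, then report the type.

normal-order reduction sequence:
  (fun (b : Vec Nat zero) => elimNat (fun (ζ : Nat) => Vec Nat zero) ((fun (ε : Vec Nat zero) => ε) b) (fun (ξ : Nat) => fun (α : Vec Nat zero) => α) (succ zero)) (vnil Nat)
  ~> elimNat (fun (b : Nat) => Vec Nat zero) ((fun (ζ : Vec Nat zero) => ζ) (vnil Nat)) (fun (ε : Nat) => fun (ξ : Vec Nat zero) => ξ) (succ zero)
  ~> (fun (b : Nat) => fun (ζ : Vec Nat zero) => ζ) zero (elimNat (fun (ε : Nat) => Vec Nat zero) ((fun (ξ : Vec Nat zero) => ξ) (vnil Nat)) (fun (α : Nat) => fun (e : Vec Nat zero) => e) zero)
  ~> (fun (b : Vec Nat zero) => b) (elimNat (fun (ζ : Nat) => Vec Nat zero) ((fun (ε : Vec Nat zero) => ε) (vnil Nat)) (fun (ξ : Nat) => fun (α : Vec Nat zero) => α) zero)
  ~> elimNat (fun (b : Nat) => Vec Nat zero) ((fun (ζ : Vec Nat zero) => ζ) (vnil Nat)) (fun (ε : Nat) => fun (ξ : Vec Nat zero) => ξ) zero
  ~> (fun (b : Vec Nat zero) => b) (vnil Nat)
  ~> vnil Nat
the term's type:
  Vec Nat zero


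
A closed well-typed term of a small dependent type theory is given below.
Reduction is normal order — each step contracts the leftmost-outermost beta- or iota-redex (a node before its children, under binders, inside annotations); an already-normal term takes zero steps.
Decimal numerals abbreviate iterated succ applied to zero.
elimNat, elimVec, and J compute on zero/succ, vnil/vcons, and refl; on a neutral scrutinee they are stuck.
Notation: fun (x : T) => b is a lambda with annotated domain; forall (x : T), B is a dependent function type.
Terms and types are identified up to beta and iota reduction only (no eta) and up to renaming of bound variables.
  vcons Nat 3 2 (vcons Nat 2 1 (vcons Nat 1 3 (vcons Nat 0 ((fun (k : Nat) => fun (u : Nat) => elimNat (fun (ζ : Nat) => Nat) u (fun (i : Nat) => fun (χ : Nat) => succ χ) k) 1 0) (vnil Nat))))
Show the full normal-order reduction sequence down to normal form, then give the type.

normal-order reduction sequence:
  vcons Nat 3 2 (vcons Nat 2 1 (vcons Nat 1 3 (vcons Nat 0 ((fun (k : Nat) => fun (u : Nat) => elimNat (fun (ζ : Nat) => Nat) u (fun (i : Nat) => fun (χ : Nat) => succ χ) k) 1 0) (vnil Nat))))
  ~> vcons Nat 3 2 (vcons Nat 2 1 (vcons Nat 1 3 (vcons Nat 0 ((fun (k : Nat) => elimNat (fun (u : Nat) => Nat) k (fun (ζ : Nat) => fun (i : Nat) => succ i) 1) 0) (vnil Nat))))
  ~> vcons Nat 3 2 (vcons Nat 2 1 (vcons Nat 1 3 (vcons Nat 0 (elimNat (fun (k : Nat) => Nat) 0 (fun (u : Nat) => fun (ζ : Nat) => succ ζ) 1) (vnil Nat))))
  ~> vcons Nat 3 2 (vcons Nat 2 1 (vcons Nat 1 3 (vcons Nat 0 ((fun (k : Nat) => fun (u : Nat) => succ u) 0 (elimNat (fun (ζ : Nat) => Nat) 0 (fun (i : Nat) => fun (χ : Nat) => succ χ) 0)) (vnil Nat))))
  ~> vcons Nat 3 2 (vcons Nat 2 1 (vcons Nat 1 3 (vcons Nat 0 ((fun (k : Nat) => succ k) (elimNat (fun (u : Nat) => Nat) 0 (fun (ζ : Nat) => fun (i : Nat) => succ i) 0)) (vnil Nat))))
  ~> vcons Nat 3 2 (vcons Nat 2 1 (vcons Nat 1 3 (vcons Nat 0 (succ (elimNat (fun (k : Nat) => Nat) 0 (fun (u : Nat) => fun (ζ : Nat) => succ ζ) 0)) (vnil Nat))))
  ~> vcons Nat 3 2 (vcons Nat 2 1 (vcons Nat 1 3 (vcons Nat 0 1 (vnil Nat))))
inferred type:
  Vec Nat 4


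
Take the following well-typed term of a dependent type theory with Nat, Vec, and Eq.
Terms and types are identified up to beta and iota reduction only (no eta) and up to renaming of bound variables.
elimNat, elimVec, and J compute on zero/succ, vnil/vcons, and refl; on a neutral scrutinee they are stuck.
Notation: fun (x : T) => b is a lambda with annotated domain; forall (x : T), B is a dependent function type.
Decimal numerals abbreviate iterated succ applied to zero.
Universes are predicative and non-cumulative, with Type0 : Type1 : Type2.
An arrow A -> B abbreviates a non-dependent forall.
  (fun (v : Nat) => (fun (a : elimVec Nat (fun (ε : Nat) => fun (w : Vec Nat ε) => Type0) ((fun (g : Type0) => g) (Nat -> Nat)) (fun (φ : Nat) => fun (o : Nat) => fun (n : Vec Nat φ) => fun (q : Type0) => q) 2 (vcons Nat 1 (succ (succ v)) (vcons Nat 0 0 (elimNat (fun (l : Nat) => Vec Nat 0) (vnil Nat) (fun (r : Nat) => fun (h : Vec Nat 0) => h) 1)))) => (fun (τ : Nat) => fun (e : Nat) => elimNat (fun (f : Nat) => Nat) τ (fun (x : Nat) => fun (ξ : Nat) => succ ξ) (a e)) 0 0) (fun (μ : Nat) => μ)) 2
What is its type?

the term's type:
  Nat


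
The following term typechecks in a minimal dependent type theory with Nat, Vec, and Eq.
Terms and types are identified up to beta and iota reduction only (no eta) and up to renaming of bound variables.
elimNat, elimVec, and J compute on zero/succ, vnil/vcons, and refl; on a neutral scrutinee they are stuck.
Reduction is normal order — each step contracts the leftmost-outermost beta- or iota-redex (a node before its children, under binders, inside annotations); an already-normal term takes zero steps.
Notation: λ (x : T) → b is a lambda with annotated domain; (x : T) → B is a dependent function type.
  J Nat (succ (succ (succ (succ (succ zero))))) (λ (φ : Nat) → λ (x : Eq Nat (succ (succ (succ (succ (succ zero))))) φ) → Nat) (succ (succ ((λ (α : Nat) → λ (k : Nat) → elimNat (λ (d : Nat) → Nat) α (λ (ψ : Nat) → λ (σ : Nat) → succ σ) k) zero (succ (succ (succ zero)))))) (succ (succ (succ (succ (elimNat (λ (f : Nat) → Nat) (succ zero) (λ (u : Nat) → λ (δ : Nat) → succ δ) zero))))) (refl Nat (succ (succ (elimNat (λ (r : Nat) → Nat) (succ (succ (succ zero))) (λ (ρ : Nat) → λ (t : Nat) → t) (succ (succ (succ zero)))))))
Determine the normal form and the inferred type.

reduced normal form:
  succ (succ (succ (succ (succ zero))))
inferred type:
  Nat
observation: normalization takes exactly 13 steps under the normal-order strategy.


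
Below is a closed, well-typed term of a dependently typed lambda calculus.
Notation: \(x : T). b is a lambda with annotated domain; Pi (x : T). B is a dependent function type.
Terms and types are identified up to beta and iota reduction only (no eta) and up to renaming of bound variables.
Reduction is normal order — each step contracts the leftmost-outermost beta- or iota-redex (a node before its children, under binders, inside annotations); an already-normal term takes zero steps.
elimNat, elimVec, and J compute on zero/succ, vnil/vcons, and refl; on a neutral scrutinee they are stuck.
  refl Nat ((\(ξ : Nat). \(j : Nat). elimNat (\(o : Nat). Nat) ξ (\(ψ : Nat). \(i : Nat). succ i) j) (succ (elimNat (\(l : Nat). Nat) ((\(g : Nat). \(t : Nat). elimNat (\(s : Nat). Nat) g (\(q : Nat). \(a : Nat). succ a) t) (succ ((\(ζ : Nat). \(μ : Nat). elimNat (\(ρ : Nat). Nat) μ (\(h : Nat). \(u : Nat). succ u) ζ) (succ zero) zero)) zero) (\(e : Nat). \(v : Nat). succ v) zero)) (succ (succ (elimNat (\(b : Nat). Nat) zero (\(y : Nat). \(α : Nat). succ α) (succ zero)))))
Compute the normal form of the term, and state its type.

reduced normal form:
  refl Nat (succ (succ (succ (succ (succ (succ zero))))))
type:
  Eq Nat (succ (succ (succ (succ (succ (succ zero)))))) (succ (succ (succ (succ (succ (succ zero))))))


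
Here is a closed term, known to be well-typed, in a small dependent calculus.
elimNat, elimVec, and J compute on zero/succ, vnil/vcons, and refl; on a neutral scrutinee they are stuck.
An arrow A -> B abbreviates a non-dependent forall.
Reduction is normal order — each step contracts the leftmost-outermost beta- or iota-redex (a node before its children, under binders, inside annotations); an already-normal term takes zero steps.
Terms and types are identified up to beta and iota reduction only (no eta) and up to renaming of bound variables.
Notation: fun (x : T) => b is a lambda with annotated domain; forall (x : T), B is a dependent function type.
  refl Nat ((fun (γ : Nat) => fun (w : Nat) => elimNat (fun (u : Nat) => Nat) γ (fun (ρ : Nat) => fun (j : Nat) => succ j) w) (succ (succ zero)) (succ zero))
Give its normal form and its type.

resulting normal form:
  refl Nat (succ (succ (succ zero)))
the term's type:
  Eq Nat (succ (succ (succ zero))) (succ (succ (succ zero)))
observation: 6 normal-order steps normalize the term, beginning with a beta-redex.


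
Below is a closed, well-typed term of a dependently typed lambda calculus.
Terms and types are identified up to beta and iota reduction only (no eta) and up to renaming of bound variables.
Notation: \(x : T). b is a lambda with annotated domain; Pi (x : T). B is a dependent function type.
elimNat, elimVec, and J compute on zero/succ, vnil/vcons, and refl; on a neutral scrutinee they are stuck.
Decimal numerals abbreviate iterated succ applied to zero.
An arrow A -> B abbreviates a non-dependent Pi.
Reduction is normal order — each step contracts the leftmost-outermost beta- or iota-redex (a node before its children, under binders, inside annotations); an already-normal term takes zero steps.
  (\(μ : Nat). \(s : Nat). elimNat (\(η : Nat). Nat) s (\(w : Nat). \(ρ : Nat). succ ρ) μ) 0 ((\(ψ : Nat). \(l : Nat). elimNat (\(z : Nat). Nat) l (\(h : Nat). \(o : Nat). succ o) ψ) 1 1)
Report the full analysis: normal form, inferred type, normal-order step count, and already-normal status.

normal form:
  2
type:
  Nat
normal-order step count: 9
term was already normal: no
first redex: a beta-redex


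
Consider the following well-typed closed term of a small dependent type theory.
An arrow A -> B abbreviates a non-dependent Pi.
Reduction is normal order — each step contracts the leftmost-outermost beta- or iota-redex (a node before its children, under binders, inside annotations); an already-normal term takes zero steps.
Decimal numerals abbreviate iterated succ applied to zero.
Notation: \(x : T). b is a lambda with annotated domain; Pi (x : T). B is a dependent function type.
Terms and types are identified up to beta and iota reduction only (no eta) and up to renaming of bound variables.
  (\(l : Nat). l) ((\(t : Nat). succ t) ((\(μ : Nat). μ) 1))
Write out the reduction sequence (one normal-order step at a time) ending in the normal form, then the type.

normal-order reduction:
  (\(l : Nat). l) ((\(t : Nat). succ t) ((\(μ : Nat). μ) 1))
  ~> (\(l : Nat). succ l) ((\(t : Nat). t) 1)
  ~> succ ((\(l : Nat). l) 1)
  ~> 2
type:
  Nat


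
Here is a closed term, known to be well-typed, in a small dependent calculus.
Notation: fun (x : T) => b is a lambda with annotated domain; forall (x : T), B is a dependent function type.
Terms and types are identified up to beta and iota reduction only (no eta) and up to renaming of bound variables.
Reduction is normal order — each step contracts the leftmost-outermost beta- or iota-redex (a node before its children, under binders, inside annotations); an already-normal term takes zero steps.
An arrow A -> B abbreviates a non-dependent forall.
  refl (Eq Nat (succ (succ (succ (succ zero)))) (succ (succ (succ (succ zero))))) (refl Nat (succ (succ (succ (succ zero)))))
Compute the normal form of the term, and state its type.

reduced normal form:
  refl (Eq Nat (succ (succ (succ (succ zero)))) (succ (succ (succ (succ zero))))) (refl Nat (succ (succ (succ (succ zero)))))
type:
  Eq (Eq Nat (succ (succ (succ (succ zero)))) (succ (succ (succ (succ zero))))) (refl Nat (succ (succ (succ (succ zero))))) (refl Nat (succ (succ (succ (succ zero)))))
observation: no redex remains anywhere in the term; it is its own normal form.


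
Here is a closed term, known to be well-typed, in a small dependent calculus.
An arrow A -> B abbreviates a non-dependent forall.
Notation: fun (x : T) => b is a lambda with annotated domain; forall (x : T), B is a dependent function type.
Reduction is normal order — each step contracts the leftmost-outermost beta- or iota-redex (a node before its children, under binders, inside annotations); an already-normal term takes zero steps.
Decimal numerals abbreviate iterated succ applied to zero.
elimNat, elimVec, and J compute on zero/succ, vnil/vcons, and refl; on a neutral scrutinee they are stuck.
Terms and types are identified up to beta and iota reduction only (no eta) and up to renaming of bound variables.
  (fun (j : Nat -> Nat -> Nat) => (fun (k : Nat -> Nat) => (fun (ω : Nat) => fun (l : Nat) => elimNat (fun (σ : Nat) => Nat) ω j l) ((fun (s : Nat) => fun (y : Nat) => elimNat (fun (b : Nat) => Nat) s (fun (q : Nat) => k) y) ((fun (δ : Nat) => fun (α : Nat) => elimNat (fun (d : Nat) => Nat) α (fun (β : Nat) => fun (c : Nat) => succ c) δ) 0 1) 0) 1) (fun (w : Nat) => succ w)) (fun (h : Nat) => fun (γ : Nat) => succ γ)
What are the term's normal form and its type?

reduced normal form:
  2
the term's type:
  Nat


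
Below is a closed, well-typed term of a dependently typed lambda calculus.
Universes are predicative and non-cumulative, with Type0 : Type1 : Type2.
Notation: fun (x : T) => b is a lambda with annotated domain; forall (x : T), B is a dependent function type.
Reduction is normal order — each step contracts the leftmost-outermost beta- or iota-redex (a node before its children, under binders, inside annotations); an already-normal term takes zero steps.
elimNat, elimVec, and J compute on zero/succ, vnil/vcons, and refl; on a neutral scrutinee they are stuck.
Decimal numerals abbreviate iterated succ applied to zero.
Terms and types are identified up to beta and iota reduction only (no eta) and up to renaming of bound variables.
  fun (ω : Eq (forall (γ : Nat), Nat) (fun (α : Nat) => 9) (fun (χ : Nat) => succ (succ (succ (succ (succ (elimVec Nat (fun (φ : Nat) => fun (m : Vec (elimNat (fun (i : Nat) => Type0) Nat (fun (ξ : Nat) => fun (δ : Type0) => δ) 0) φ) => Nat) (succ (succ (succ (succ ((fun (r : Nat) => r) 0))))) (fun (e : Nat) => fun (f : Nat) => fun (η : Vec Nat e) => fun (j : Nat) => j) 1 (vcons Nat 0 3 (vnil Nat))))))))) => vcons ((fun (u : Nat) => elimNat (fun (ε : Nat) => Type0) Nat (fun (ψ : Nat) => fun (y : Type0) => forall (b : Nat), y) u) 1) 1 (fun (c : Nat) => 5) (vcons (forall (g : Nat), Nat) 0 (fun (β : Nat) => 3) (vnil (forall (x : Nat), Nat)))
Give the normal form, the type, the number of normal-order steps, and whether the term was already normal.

normal form:
  fun (ω : Eq (forall (γ : Nat), Nat) (fun (α : Nat) => 9) (fun (χ : Nat) => 9)) => vcons (forall (φ : Nat), Nat) 1 (fun (m : Nat) => 5) (vcons (forall (i : Nat), Nat) 0 (fun (ξ : Nat) => 3) (vnil (forall (δ : Nat), Nat)))
the term's type:
  forall (ω : Eq (forall (γ : Nat), Nat) (fun (α : Nat) => 9) (fun (χ : Nat) => 9)), Vec (forall (φ : Nat), Nat) 2
reduction steps (normal order): 12
term was already normal: no
first redex: an elimVec iota-redex
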